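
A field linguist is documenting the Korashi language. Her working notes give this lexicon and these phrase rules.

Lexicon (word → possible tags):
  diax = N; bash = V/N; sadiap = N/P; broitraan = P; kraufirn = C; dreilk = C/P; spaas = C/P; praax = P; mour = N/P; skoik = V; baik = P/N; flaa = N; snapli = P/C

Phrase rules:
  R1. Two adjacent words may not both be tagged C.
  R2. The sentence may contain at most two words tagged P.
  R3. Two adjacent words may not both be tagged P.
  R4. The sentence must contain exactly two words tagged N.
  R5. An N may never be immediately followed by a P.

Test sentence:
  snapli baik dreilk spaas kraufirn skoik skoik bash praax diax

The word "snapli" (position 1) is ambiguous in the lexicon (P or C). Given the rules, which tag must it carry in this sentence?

Candidates per position — 1:snapli {P,C}; 2:baik {P,N}; 3:dreilk {C,P}; 4:spaas {C,P}; 5:kraufirn {C}; 6:skoik {V}; 7:skoik {V}; 8:bash {V,N}; 9:praax {P}; 10:diax {N}.
Word 4 cannot be C — rule 1 would then fail for every completion. It is P.
Word 8 cannot be N — rule 5 would then fail for every completion. It is V.
Word 1 cannot be P — rule 2 would then fail for every completion. It is C.
Word 2 cannot be P — rule 2 would then fail for every completion. It is N.
Word 3 cannot be P — rule 2 would then fail for every completion. It is C.
So the tagging must be: C N C P C V V V P N.
Rule-by-rule: rule 1 holds; rule 2 holds; rule 3 holds; rule 4 holds; rule 5 holds.

C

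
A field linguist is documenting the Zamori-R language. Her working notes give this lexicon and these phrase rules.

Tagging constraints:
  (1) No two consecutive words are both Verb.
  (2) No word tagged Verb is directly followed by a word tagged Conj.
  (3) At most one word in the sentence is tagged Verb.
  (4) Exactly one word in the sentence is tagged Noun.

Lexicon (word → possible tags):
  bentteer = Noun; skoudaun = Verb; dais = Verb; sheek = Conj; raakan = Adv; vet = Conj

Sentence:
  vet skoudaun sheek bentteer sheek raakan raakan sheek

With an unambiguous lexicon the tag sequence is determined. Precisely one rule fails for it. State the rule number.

2

Fixed tagging: Conj Verb Conj Noun Conj Adv Adv Conj.
Checking each rule: R1 ok, R2 fails, R3 ok, R4 ok.
Only rule 2 fails.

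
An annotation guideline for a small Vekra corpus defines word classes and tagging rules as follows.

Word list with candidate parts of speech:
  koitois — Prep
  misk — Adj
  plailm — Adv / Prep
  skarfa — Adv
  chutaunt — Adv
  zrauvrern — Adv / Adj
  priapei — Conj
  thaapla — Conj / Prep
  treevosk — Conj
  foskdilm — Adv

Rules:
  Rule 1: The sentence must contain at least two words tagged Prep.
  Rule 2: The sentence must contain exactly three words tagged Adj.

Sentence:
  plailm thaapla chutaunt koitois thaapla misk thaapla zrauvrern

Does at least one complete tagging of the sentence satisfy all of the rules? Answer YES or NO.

NO

Candidates per position — 1:plailm {Adv,Prep}; 2:thaapla {Conj,Prep}; 3:chutaunt {Adv}; 4:koitois {Prep}; 5:thaapla {Conj,Prep}; 6:misk {Adj}; 7:thaapla {Conj,Prep}; 8:zrauvrern {Adv,Adj}.
Rule 2 cannot be satisfied by any choice of tags from the lexicon.
So there is no consistent tagging.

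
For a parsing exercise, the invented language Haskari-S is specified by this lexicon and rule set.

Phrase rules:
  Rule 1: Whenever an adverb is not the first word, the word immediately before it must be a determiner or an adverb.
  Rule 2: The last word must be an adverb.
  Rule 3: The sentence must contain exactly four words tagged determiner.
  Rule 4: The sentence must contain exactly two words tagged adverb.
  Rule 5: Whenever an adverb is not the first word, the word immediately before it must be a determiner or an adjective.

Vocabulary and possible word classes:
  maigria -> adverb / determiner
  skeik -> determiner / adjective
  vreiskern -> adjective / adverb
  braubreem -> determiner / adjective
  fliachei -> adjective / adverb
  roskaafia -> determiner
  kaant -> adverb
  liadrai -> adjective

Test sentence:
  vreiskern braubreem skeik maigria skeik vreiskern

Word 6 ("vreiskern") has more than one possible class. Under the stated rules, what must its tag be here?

Candidates per position — 1:vreiskern {adjective,adverb}; 2:braubreem {determiner,adjective}; 3:skeik {determiner,adjective}; 4:maigria {adverb,determiner}; 5:skeik {determiner,adjective}; 6:vreiskern {adjective,adverb}.
If word 2 were adjective, no tagging could satisfy rule 3; so word 2 is determiner.
If word 3 were adjective, no tagging could satisfy rule 3; so word 3 is determiner.
If word 4 were adverb, no tagging could satisfy rule 3; so word 4 is determiner.
If word 5 were adjective, no tagging could satisfy rule 3; so word 5 is determiner.
If word 6 were adjective, no tagging could satisfy rule 2; so word 6 is adverb.
If word 1 were adjective, no tagging could satisfy rule 4; so word 1 is adverb.
That leaves exactly one tagging: adverb determiner determiner determiner determiner adverb.
Checking: rule 1 satisfied; rule 2 satisfied; rule 3 satisfied; rule 4 satisfied; rule 5 satisfied.

adverb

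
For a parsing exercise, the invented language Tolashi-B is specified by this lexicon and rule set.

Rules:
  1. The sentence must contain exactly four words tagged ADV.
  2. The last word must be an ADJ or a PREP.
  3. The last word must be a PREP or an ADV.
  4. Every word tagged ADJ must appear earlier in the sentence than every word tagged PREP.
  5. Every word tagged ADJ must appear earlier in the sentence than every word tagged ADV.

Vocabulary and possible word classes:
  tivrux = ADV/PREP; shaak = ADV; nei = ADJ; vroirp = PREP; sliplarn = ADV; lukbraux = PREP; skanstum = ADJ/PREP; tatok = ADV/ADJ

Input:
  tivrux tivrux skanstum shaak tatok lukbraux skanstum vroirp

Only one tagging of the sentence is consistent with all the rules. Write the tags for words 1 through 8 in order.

Candidates per position — 1:tivrux {ADV,PREP}; 2:tivrux {ADV,PREP}; 3:skanstum {ADJ,PREP}; 4:shaak {ADV}; 5:tatok {ADV,ADJ}; 6:lukbraux {PREP}; 7:skanstum {ADJ,PREP}; 8:vroirp {PREP}.
Position 1: tagging it PREP would leave rule 1 unsatisfiable, so it must be ADV.
Position 2: tagging it PREP would leave rule 1 unsatisfiable, so it must be ADV.
Position 3: tagging it ADJ would leave rule 5 unsatisfiable, so it must be PREP.
Position 5: tagging it ADJ would leave rule 1 unsatisfiable, so it must be ADV.
Position 7: tagging it ADJ would leave rule 4 unsatisfiable, so it must be PREP.
So the tagging must be: ADV ADV PREP ADV ADV PREP PREP PREP.
Verifying each rule — rule 1 holds; rule 2 holds; rule 3 holds; rule 4 holds; rule 5 holds.

ADV ADV PREP ADV ADV PREP PREP PREP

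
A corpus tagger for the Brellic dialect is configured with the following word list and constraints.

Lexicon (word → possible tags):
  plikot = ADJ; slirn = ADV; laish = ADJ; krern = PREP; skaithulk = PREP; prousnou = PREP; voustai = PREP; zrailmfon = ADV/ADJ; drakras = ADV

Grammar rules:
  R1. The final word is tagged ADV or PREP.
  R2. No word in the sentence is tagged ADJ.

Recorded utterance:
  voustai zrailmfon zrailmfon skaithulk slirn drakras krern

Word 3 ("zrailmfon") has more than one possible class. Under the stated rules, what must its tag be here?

ADV

Candidates per position — 1:voustai {PREP}; 2:zrailmfon {ADV,ADJ}; 3:zrailmfon {ADV,ADJ}; 4:skaithulk {PREP}; 5:slirn {ADV}; 6:drakras {ADV}; 7:krern {PREP}.
At position 2, choosing ADJ makes rule 2 impossible to satisfy; hence ADV.
At position 3, choosing ADJ makes rule 2 impossible to satisfy; hence ADV.
So the tagging must be: PREP ADV ADV PREP ADV ADV PREP.
Verifying each rule — rule 1 ✓; rule 2 ✓.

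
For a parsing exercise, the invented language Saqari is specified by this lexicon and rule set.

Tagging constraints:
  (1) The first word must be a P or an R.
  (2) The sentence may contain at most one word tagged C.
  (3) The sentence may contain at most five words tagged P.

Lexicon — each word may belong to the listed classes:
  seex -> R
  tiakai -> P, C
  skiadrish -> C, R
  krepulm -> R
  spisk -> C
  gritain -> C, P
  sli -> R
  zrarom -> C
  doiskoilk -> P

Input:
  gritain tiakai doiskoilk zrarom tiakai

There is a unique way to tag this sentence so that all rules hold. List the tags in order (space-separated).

Candidates per position — 1:gritain {C,P}; 2:tiakai {P,C}; 3:doiskoilk {P}; 4:zrarom {C}; 5:tiakai {P,C}.
If word 1 were C, no tagging could satisfy rule 1; so word 1 is P.
If word 2 were C, no tagging could satisfy rule 2; so word 2 is P.
If word 5 were C, no tagging could satisfy rule 2; so word 5 is P.
The only consistent sequence is: P P P C P.
Checking: rule 1 holds; rule 2 holds; rule 3 holds.

P P P C P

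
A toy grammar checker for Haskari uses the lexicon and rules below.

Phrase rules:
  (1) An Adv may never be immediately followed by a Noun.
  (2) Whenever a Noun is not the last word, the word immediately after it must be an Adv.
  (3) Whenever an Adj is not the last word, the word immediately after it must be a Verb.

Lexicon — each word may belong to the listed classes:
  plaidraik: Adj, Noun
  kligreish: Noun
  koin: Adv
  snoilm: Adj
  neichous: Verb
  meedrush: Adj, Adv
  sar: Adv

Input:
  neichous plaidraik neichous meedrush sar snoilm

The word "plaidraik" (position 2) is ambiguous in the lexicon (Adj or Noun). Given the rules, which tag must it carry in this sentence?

Adj

Candidates per position — 1:neichous {Verb}; 2:plaidraik {Adj,Noun}; 3:neichous {Verb}; 4:meedrush {Adj,Adv}; 5:sar {Adv}; 6:snoilm {Adj}.
Position 2: tagging it Noun would leave rule 2 unsatisfiable, so it must be Adj.
Position 4: tagging it Adj would leave rule 3 unsatisfiable, so it must be Adv.
The unique satisfying tagging is: Verb Adj Verb Adv Adv Adj.
Rule-by-rule: rule 1 satisfied; rule 2 satisfied; rule 3 satisfied.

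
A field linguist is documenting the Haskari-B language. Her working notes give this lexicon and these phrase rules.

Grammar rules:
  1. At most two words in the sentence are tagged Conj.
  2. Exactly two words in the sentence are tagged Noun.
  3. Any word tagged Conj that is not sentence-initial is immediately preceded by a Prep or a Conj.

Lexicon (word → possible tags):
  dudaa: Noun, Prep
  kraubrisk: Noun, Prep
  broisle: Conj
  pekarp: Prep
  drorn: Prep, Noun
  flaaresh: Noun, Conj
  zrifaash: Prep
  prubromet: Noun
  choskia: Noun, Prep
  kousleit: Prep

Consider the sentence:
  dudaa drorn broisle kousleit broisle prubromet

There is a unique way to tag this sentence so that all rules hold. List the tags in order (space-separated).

Candidates per position — 1:dudaa {Noun,Prep}; 2:drorn {Prep,Noun}; 3:broisle {Conj}; 4:kousleit {Prep}; 5:broisle {Conj}; 6:prubromet {Noun}.
If word 2 were Noun, no tagging could satisfy rule 3; so word 2 is Prep.
If word 1 were Prep, no tagging could satisfy rule 2; so word 1 is Noun.
That leaves exactly one tagging: Noun Prep Conj Prep Conj Noun.
Checking: rule 1 ✓; rule 2 ✓; rule 3 ✓.

Noun Prep Conj Prep Conj Noun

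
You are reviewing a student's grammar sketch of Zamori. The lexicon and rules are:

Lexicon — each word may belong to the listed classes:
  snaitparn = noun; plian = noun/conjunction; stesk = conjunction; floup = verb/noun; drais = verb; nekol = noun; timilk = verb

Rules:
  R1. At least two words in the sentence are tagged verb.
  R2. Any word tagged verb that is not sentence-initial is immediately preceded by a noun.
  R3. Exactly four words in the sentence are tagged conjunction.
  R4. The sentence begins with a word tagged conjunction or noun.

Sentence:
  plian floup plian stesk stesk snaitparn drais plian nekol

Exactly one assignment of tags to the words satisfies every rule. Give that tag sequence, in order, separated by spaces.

Candidates per position — 1:plian {noun,conjunction}; 2:floup {verb,noun}; 3:plian {noun,conjunction}; 4:stesk {conjunction}; 5:stesk {conjunction}; 6:snaitparn {noun}; 7:drais {verb}; 8:plian {noun,conjunction}; 9:nekol {noun}.
Position 2: noun is ruled out by rule 1; that leaves verb.
Position 1: conjunction is ruled out by rule 2; that leaves noun.
Position 3: noun is ruled out by rule 3; that leaves conjunction.
Position 8: noun is ruled out by rule 3; that leaves conjunction.
That leaves exactly one tagging: noun verb conjunction conjunction conjunction noun verb conjunction noun.
Check: rule 1 satisfied; rule 2 satisfied; rule 3 satisfied; rule 4 satisfied.

noun verb conjunction conjunction conjunction noun verb conjunction noun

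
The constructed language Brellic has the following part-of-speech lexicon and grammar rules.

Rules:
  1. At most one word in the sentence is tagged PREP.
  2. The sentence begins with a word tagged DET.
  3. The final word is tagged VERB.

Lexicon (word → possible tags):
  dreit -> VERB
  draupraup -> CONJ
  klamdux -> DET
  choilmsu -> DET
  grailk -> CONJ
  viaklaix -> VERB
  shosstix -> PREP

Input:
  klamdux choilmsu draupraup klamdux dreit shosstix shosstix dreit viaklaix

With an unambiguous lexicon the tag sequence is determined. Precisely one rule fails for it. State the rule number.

1

Fixed tagging: DET DET CONJ DET VERB PREP PREP VERB VERB.
Rule check: R1 ✗, R2 ✓, R3 ✓.
Only rule 1 fails.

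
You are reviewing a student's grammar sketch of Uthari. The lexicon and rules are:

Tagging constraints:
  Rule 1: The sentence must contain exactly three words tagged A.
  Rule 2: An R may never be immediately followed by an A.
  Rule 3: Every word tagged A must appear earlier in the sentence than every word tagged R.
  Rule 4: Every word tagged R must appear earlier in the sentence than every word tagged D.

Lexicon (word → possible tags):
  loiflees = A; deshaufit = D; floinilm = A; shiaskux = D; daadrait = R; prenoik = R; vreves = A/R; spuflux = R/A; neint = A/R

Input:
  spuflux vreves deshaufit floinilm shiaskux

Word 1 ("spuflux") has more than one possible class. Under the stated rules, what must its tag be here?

Candidates per position — 1:spuflux {R,A}; 2:vreves {A,R}; 3:deshaufit {D}; 4:floinilm {A}; 5:shiaskux {D}.
At position 1, choosing R makes rule 1 impossible to satisfy; hence A.
At position 2, choosing R makes rule 1 impossible to satisfy; hence A.
That leaves exactly one tagging: A A D A D.
Check: rule 1 satisfied; rule 2 satisfied; rule 3 satisfied; rule 4 satisfied.

A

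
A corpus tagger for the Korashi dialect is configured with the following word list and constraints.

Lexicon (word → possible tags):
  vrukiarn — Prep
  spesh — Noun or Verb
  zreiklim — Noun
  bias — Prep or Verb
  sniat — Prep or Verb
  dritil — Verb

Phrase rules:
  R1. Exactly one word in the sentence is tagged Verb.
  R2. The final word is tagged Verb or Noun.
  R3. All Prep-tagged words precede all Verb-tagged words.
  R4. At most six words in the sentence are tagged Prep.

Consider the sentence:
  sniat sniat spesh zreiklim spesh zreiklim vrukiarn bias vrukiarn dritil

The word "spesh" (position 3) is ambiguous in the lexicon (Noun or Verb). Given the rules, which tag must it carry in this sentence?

Candidates per position — 1:sniat {Prep,Verb}; 2:sniat {Prep,Verb}; 3:spesh {Noun,Verb}; 4:zreiklim {Noun}; 5:spesh {Noun,Verb}; 6:zreiklim {Noun}; 7:vrukiarn {Prep}; 8:bias {Prep,Verb}; 9:vrukiarn {Prep}; 10:dritil {Verb}.
At position 1, choosing Verb makes rule 1 impossible to satisfy; hence Prep.
At position 2, choosing Verb makes rule 1 impossible to satisfy; hence Prep.
At position 3, choosing Verb makes rule 1 impossible to satisfy; hence Noun.
At position 5, choosing Verb makes rule 1 impossible to satisfy; hence Noun.
At position 8, choosing Verb makes rule 1 impossible to satisfy; hence Prep.
That leaves exactly one tagging: Prep Prep Noun Noun Noun Noun Prep Prep Prep Verb.
Rule-by-rule: rule 1 ok; rule 2 ok; rule 3 ok; rule 4 ok.

Noun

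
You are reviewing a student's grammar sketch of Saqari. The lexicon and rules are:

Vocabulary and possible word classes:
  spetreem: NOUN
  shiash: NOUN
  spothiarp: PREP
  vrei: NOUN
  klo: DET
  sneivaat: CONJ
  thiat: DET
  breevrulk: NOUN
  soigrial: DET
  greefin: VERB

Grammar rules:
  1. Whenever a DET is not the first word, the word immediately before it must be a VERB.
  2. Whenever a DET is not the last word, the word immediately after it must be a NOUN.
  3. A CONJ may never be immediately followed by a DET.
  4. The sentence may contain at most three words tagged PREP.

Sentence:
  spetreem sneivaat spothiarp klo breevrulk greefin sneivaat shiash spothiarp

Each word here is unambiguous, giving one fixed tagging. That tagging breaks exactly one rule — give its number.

Fixed tagging: NOUN CONJ PREP DET NOUN VERB CONJ NOUN PREP.
Checking each rule: R1 violated, R2 holds, R3 holds, R4 holds.
Only rule 1 fails.

1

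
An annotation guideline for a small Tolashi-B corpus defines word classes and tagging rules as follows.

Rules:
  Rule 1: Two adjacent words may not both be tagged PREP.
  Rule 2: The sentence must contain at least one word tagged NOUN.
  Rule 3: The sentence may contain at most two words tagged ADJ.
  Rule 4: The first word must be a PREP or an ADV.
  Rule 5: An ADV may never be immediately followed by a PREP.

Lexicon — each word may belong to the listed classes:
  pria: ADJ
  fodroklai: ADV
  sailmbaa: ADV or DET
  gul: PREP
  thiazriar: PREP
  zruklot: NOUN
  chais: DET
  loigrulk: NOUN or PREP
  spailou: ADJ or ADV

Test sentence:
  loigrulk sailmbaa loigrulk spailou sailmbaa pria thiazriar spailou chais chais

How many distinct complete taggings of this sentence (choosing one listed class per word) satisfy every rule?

Candidates per position — 1:loigrulk {NOUN,PREP}; 2:sailmbaa {ADV,DET}; 3:loigrulk {NOUN,PREP}; 4:spailou {ADJ,ADV}; 5:sailmbaa {ADV,DET}; 6:pria {ADJ}; 7:thiazriar {PREP}; 8:spailou {ADJ,ADV}; 9:chais {DET}; 10:chais {DET}.
There are 64 candidate sequences in total.
Checking each against the rules leaves 12 sequences.
Count = 12.

12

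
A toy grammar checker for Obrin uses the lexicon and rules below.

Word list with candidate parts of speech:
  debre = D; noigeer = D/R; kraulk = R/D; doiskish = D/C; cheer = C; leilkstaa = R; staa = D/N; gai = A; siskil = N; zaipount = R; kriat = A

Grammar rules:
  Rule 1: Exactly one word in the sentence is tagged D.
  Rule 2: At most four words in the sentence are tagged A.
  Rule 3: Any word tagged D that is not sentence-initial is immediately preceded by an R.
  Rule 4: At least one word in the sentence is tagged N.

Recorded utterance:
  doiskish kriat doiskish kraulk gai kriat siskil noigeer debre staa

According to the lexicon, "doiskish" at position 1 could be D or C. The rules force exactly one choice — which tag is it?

Candidates per position — 1:doiskish {D,C}; 2:kriat {A}; 3:doiskish {D,C}; 4:kraulk {R,D}; 5:gai {A}; 6:kriat {A}; 7:siskil {N}; 8:noigeer {D,R}; 9:debre {D}; 10:staa {D,N}.
Position 1: D is ruled out by rule 1; that leaves C.
Position 3: D is ruled out by rule 1; that leaves C.
Position 4: D is ruled out by rule 1; that leaves R.
Position 8: D is ruled out by rule 1; that leaves R.
Position 10: D is ruled out by rule 1; that leaves N.
The unique satisfying tagging is: C A C R A A N R D N.
Rule-by-rule: rule 1 holds; rule 2 holds; rule 3 holds; rule 4 holds.

C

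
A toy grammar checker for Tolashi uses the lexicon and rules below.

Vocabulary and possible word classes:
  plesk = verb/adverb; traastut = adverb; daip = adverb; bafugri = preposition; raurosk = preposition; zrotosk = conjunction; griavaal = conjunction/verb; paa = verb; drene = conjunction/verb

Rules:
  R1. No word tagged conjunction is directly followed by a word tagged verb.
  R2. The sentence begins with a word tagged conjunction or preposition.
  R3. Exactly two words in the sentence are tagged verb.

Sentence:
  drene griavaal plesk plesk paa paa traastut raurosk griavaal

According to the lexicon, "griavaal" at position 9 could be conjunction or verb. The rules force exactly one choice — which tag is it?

conjunction

Candidates per position — 1:drene {conjunction,verb}; 2:griavaal {conjunction,verb}; 3:plesk {verb,adverb}; 4:plesk {verb,adverb}; 5:paa {verb}; 6:paa {verb}; 7:traastut {adverb}; 8:raurosk {preposition}; 9:griavaal {conjunction,verb}.
If word 1 were verb, no tagging could satisfy rule 2; so word 1 is conjunction.
If word 2 were verb, no tagging could satisfy rule 1; so word 2 is conjunction.
If word 3 were verb, no tagging could satisfy rule 1; so word 3 is adverb.
If word 4 were verb, no tagging could satisfy rule 3; so word 4 is adverb.
If word 9 were verb, no tagging could satisfy rule 3; so word 9 is conjunction.
The only consistent sequence is: conjunction conjunction adverb adverb verb verb adverb preposition conjunction.
Checking: rule 1 ok; rule 2 ok; rule 3 ok.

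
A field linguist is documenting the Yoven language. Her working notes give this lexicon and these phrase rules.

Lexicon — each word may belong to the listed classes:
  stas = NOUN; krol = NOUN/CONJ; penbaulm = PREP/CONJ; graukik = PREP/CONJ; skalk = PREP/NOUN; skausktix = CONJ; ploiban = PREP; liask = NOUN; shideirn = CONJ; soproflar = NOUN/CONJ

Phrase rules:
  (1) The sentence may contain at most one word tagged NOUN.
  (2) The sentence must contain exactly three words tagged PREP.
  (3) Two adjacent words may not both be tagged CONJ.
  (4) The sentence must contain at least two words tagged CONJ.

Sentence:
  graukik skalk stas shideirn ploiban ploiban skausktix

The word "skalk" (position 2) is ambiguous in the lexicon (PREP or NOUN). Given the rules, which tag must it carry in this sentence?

PREP

Candidates per position — 1:graukik {PREP,CONJ}; 2:skalk {PREP,NOUN}; 3:stas {NOUN}; 4:shideirn {CONJ}; 5:ploiban {PREP}; 6:ploiban {PREP}; 7:skausktix {CONJ}.
Position 2: NOUN is ruled out by rule 1; that leaves PREP.
Position 1: PREP is ruled out by rule 2; that leaves CONJ.
The unique satisfying tagging is: CONJ PREP NOUN CONJ PREP PREP CONJ.
Checking: rule 1 satisfied; rule 2 satisfied; rule 3 satisfied; rule 4 satisfied.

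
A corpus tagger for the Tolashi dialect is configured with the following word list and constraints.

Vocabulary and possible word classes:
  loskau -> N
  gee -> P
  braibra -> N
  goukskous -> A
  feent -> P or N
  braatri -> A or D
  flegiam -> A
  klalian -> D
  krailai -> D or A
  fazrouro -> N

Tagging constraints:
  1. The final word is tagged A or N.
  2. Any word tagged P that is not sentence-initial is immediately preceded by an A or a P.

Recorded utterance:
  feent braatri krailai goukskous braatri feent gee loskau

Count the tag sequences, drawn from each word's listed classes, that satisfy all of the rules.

8

Candidates per position — 1:feent {P,N}; 2:braatri {A,D}; 3:krailai {D,A}; 4:goukskous {A}; 5:braatri {A,D}; 6:feent {P,N}; 7:gee {P}; 8:loskau {N}.
There are 32 candidate sequences in total.
Checking each against the rules leaves 8 sequences.
Count = 8.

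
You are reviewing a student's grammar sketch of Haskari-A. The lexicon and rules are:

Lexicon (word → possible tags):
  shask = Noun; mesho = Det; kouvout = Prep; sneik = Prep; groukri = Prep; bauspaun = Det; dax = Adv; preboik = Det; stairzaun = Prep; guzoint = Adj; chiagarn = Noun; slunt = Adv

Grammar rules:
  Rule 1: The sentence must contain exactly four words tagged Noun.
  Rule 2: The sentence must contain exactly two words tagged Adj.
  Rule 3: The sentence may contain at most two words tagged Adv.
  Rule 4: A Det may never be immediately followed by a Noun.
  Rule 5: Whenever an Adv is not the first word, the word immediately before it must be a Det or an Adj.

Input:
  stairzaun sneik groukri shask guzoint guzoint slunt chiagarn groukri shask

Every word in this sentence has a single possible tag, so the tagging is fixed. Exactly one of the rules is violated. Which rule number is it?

1

Fixed tagging: Prep Prep Prep Noun Adj Adj Adv Noun Prep Noun.
Checking each rule: R1 ✗, R2 ✓, R3 ✓, R4 ✓, R5 ✓.
Only rule 1 fails.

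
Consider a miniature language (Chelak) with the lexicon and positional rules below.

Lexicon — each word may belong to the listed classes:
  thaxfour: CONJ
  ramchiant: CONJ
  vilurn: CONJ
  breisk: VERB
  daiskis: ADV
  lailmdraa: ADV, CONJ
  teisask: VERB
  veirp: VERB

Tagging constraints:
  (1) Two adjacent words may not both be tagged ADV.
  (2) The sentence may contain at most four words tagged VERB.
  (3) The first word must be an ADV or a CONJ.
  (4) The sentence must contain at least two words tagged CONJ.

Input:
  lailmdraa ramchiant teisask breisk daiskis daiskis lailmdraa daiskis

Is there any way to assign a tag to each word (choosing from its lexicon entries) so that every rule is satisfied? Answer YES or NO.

Candidates per position — 1:lailmdraa {ADV,CONJ}; 2:ramchiant {CONJ}; 3:teisask {VERB}; 4:breisk {VERB}; 5:daiskis {ADV}; 6:daiskis {ADV}; 7:lailmdraa {ADV,CONJ}; 8:daiskis {ADV}.
Rule 1 cannot be satisfied by any choice of tags from the lexicon.
So there is no consistent tagging.

NO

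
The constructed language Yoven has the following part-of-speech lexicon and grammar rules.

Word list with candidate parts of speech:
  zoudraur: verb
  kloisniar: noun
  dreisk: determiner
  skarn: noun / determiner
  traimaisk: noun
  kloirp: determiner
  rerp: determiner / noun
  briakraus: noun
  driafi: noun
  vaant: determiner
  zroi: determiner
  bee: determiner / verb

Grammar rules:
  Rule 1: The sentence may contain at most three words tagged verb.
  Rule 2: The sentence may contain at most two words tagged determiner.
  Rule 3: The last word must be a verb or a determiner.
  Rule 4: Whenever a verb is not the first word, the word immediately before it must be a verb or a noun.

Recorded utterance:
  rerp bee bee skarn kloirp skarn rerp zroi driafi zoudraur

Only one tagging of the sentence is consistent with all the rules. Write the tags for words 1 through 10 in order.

Candidates per position — 1:rerp {determiner,noun}; 2:bee {determiner,verb}; 3:bee {determiner,verb}; 4:skarn {noun,determiner}; 5:kloirp {determiner}; 6:skarn {noun,determiner}; 7:rerp {determiner,noun}; 8:zroi {determiner}; 9:driafi {noun}; 10:zoudraur {verb}.
At position 1, choosing determiner makes rule 2 impossible to satisfy; hence noun.
At position 2, choosing determiner makes rule 2 impossible to satisfy; hence verb.
At position 3, choosing determiner makes rule 2 impossible to satisfy; hence verb.
At position 4, choosing determiner makes rule 2 impossible to satisfy; hence noun.
At position 6, choosing determiner makes rule 2 impossible to satisfy; hence noun.
At position 7, choosing determiner makes rule 2 impossible to satisfy; hence noun.
That leaves exactly one tagging: noun verb verb noun determiner noun noun determiner noun verb.
Check: rule 1 ✓; rule 2 ✓; rule 3 ✓; rule 4 ✓.

noun verb verb noun determiner noun noun determiner noun verb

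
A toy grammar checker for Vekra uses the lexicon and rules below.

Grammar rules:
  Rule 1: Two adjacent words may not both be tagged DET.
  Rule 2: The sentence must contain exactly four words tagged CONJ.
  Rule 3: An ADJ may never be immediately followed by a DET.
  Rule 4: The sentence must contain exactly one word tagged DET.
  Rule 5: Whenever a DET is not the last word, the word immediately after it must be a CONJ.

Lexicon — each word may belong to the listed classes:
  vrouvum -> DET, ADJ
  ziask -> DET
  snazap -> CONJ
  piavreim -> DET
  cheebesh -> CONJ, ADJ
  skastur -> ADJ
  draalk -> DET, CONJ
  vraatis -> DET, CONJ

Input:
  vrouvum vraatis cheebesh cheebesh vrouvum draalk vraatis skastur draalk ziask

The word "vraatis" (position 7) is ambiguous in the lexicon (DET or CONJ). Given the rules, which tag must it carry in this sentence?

Candidates per position — 1:vrouvum {DET,ADJ}; 2:vraatis {DET,CONJ}; 3:cheebesh {CONJ,ADJ}; 4:cheebesh {CONJ,ADJ}; 5:vrouvum {DET,ADJ}; 6:draalk {DET,CONJ}; 7:vraatis {DET,CONJ}; 8:skastur {ADJ}; 9:draalk {DET,CONJ}; 10:ziask {DET}.
Position 1: DET is ruled out by rule 4; that leaves ADJ.
Position 2: DET is ruled out by rule 3; that leaves CONJ.
Position 5: DET is ruled out by rule 4; that leaves ADJ.
Position 6: DET is ruled out by rule 3; that leaves CONJ.
Position 7: DET is ruled out by rule 4; that leaves CONJ.
Position 9: DET is ruled out by rule 1; that leaves CONJ.
Position 3: CONJ is ruled out by rule 2; that leaves ADJ.
Position 4: CONJ is ruled out by rule 2; that leaves ADJ.
The unique satisfying tagging is: ADJ CONJ ADJ ADJ ADJ CONJ CONJ ADJ CONJ DET.
Check: rule 1 ✓; rule 2 ✓; rule 3 ✓; rule 4 ✓; rule 5 ✓.

CONJ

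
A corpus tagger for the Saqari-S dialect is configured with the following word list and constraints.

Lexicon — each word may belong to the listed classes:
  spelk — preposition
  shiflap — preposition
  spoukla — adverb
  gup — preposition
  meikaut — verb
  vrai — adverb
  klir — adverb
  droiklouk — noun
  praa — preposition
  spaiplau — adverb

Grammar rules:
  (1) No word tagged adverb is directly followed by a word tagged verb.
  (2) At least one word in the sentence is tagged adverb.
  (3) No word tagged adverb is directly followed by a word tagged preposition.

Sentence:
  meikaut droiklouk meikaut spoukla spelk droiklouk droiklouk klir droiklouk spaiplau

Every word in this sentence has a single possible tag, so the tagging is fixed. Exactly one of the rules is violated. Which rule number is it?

3

Fixed tagging: verb noun verb adverb preposition noun noun adverb noun adverb.
Checking each rule: R1 ✓, R2 ✓, R3 ✗.
Only rule 3 fails.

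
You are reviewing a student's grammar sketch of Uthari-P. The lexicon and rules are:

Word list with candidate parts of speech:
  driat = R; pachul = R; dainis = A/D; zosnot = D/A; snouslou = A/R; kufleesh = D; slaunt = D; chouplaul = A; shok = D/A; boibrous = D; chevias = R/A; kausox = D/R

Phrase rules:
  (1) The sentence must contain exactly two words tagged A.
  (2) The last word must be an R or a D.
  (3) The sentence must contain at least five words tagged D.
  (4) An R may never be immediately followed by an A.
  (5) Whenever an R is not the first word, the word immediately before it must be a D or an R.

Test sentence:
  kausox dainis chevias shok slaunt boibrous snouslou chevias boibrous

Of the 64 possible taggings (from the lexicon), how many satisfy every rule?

Candidates per position — 1:kausox {D,R}; 2:dainis {A,D}; 3:chevias {R,A}; 4:shok {D,A}; 5:slaunt {D}; 6:boibrous {D}; 7:snouslou {A,R}; 8:chevias {R,A}; 9:boibrous {D}.
There are 64 candidate sequences in total.
The sequences that satisfy every rule: D A A D D D R R D; D D R D D D A A D; D D A A D D R R D; R D R D D D A A D.
Count = 4.

4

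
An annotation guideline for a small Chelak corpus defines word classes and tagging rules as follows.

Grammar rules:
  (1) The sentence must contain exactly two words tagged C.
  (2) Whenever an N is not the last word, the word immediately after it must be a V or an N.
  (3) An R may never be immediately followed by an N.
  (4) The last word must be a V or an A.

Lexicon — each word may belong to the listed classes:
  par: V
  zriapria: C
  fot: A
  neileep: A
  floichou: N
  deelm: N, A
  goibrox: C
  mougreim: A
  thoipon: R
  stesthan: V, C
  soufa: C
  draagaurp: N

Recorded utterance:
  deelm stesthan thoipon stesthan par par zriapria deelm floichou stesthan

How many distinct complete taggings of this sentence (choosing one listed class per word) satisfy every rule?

6

Candidates per position — 1:deelm {N,A}; 2:stesthan {V,C}; 3:thoipon {R}; 4:stesthan {V,C}; 5:par {V}; 6:par {V}; 7:zriapria {C}; 8:deelm {N,A}; 9:floichou {N}; 10:stesthan {V,C}.
There are 32 candidate sequences in total.
Checking each against the rules leaves 6 sequences.
Count = 6.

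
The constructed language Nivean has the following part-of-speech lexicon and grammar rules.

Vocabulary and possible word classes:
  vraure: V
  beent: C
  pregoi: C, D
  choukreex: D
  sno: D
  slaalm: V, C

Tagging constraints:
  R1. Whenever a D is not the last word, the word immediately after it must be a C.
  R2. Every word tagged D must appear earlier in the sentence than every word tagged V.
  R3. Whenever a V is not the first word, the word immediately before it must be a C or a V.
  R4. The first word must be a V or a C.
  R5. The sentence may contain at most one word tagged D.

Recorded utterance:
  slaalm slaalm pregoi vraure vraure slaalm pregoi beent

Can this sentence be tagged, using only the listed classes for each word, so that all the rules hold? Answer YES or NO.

YES

Candidates per position — 1:slaalm {V,C}; 2:slaalm {V,C}; 3:pregoi {C,D}; 4:vraure {V}; 5:vraure {V}; 6:slaalm {V,C}; 7:pregoi {C,D}; 8:beent {C}.
One satisfying assignment: V V C V V V C C.
Checking: rule 1 satisfied; rule 2 satisfied; rule 3 satisfied; rule 4 satisfied; rule 5 satisfied.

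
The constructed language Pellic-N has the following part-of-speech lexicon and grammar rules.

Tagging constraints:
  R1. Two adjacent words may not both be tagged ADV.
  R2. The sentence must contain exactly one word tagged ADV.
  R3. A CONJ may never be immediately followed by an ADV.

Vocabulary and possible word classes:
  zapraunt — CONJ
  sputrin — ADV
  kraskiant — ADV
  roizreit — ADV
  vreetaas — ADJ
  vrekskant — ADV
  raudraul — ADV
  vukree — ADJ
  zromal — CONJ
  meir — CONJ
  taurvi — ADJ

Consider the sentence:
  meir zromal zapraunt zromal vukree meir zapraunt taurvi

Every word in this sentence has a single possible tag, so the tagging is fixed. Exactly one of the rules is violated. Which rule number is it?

2

Fixed tagging: CONJ CONJ CONJ CONJ ADJ CONJ CONJ ADJ.
Checking each rule: R1 holds, R2 violated, R3 holds.
Only rule 2 fails.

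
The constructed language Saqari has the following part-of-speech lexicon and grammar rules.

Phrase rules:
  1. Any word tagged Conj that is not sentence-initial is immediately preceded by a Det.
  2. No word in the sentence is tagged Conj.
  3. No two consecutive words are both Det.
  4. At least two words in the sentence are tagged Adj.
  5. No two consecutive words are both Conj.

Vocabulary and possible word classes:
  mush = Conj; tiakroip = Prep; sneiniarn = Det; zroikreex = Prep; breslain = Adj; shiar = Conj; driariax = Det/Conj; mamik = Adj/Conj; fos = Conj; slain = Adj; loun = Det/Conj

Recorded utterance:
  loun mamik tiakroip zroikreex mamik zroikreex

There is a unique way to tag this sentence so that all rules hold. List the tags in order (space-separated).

Candidates per position — 1:loun {Det,Conj}; 2:mamik {Adj,Conj}; 3:tiakroip {Prep}; 4:zroikreex {Prep}; 5:mamik {Adj,Conj}; 6:zroikreex {Prep}.
Position 1: tagging it Conj would leave rule 2 unsatisfiable, so it must be Det.
Position 2: tagging it Conj would leave rule 2 unsatisfiable, so it must be Adj.
Position 5: tagging it Conj would leave rule 1 unsatisfiable, so it must be Adj.
The only consistent sequence is: Det Adj Prep Prep Adj Prep.
Check: rule 1 satisfied; rule 2 satisfied; rule 3 satisfied; rule 4 satisfied; rule 5 satisfied.

Det Adj Prep Prep Adj Prep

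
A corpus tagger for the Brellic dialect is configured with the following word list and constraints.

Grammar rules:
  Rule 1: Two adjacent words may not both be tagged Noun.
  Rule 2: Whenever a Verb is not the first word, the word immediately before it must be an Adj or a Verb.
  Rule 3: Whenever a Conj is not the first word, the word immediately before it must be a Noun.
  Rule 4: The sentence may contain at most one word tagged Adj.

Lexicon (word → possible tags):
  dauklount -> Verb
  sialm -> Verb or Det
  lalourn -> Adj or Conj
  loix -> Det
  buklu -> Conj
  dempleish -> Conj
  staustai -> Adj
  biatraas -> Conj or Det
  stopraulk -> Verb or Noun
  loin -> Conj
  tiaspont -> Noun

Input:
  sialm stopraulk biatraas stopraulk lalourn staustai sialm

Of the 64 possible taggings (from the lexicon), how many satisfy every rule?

10

Candidates per position — 1:sialm {Verb,Det}; 2:stopraulk {Verb,Noun}; 3:biatraas {Conj,Det}; 4:stopraulk {Verb,Noun}; 5:lalourn {Adj,Conj}; 6:staustai {Adj}; 7:sialm {Verb,Det}.
There are 64 candidate sequences in total.
Checking each against the rules leaves 10 sequences.
Count = 10.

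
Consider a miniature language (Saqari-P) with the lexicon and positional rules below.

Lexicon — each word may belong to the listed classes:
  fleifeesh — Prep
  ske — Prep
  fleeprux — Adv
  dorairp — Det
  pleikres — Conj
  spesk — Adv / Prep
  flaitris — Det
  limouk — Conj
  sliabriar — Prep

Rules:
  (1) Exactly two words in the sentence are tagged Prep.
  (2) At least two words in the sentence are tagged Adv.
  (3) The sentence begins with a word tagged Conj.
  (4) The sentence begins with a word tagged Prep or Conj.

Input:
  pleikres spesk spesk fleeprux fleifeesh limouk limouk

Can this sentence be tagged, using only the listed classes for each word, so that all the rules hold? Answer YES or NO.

YES

Candidates per position — 1:pleikres {Conj}; 2:spesk {Adv,Prep}; 3:spesk {Adv,Prep}; 4:fleeprux {Adv}; 5:fleifeesh {Prep}; 6:limouk {Conj}; 7:limouk {Conj}.
One satisfying assignment: Conj Prep Adv Adv Prep Conj Conj.
Check: rule 1 holds; rule 2 holds; rule 3 holds; rule 4 holds.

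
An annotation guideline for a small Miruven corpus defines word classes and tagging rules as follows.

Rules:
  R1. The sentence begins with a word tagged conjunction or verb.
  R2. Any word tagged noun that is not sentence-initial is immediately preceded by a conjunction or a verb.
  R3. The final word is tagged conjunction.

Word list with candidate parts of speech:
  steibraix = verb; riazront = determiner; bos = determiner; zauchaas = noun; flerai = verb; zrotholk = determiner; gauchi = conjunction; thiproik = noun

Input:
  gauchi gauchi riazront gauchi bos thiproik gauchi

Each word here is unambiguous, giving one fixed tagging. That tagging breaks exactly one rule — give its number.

2

Fixed tagging: conjunction conjunction determiner conjunction determiner noun conjunction.
Checking each rule: R1 ✓, R2 ✗, R3 ✓.
Only rule 2 fails.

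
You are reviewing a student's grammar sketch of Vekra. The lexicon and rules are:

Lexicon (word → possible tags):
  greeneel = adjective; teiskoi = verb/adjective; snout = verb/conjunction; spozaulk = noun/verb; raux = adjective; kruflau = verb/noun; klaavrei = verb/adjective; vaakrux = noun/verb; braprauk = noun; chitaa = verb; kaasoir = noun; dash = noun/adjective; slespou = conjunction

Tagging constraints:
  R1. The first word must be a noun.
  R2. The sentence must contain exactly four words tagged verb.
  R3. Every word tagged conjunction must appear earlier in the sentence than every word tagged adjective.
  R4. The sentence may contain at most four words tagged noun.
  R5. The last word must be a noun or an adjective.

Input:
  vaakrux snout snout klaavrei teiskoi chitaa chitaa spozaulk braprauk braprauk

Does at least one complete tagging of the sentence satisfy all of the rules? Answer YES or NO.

Candidates per position — 1:vaakrux {noun,verb}; 2:snout {verb,conjunction}; 3:snout {verb,conjunction}; 4:klaavrei {verb,adjective}; 5:teiskoi {verb,adjective}; 6:chitaa {verb}; 7:chitaa {verb}; 8:spozaulk {noun,verb}; 9:braprauk {noun}; 10:braprauk {noun}.
One satisfying assignment: noun conjunction conjunction adjective verb verb verb verb noun noun.
Check: rule 1 satisfied; rule 2 satisfied; rule 3 satisfied; rule 4 satisfied; rule 5 satisfied.

YES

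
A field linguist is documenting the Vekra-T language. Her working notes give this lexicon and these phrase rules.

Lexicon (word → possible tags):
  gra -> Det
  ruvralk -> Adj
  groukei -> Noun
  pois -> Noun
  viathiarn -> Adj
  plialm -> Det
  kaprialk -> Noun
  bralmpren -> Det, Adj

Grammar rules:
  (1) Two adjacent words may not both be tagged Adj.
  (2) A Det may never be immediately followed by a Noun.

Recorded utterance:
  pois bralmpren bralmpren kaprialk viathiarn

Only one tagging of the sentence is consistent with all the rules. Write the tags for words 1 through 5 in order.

Candidates per position — 1:pois {Noun}; 2:bralmpren {Det,Adj}; 3:bralmpren {Det,Adj}; 4:kaprialk {Noun}; 5:viathiarn {Adj}.
If word 3 were Det, no tagging could satisfy rule 2; so word 3 is Adj.
If word 2 were Adj, no tagging could satisfy rule 1; so word 2 is Det.
So the tagging must be: Noun Det Adj Noun Adj.
Rule-by-rule: rule 1 ✓; rule 2 ✓.

Noun Det Adj Noun Adj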